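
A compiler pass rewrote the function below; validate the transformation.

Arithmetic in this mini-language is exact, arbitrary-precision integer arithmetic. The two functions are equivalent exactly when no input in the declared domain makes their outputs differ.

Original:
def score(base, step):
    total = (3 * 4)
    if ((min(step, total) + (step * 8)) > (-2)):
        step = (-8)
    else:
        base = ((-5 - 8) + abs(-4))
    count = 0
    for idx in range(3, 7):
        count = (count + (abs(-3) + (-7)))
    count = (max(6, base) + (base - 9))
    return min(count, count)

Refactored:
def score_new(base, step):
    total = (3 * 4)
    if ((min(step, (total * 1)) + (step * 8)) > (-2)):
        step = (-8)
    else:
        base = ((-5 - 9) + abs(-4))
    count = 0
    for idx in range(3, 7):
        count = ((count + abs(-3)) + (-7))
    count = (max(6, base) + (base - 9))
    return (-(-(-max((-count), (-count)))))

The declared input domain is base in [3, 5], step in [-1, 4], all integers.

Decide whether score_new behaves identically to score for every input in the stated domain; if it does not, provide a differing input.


These are not equivalent — on base=3, step=-1 the outputs split (-12 vs -13).
score: total becomes 12; next ((min(step, total) + (step * 8)) > (-2)) evaluates to false; next base becomes -9; next count becomes 0; next at idx=3:; next count becomes -4; next at idx=4:; next count becomes -8; next at idx=5:; next count becomes -12; next at idx=6:; next count becomes -16; next count becomes -12; next final value -12
score_new: total becomes 12; next ((min(step, (total * 1)) + (step * 8)) > (-2)) evaluates to false; next base becomes -10; next count becomes 0; next at idx=3:; next count becomes -4; next at idx=4:; next count becomes -8; next at idx=5:; next count becomes -12; next at idx=6:; next count becomes -16; next count becomes -13; next final value -13
verdict: not equivalent; witness: base=3, step=-1


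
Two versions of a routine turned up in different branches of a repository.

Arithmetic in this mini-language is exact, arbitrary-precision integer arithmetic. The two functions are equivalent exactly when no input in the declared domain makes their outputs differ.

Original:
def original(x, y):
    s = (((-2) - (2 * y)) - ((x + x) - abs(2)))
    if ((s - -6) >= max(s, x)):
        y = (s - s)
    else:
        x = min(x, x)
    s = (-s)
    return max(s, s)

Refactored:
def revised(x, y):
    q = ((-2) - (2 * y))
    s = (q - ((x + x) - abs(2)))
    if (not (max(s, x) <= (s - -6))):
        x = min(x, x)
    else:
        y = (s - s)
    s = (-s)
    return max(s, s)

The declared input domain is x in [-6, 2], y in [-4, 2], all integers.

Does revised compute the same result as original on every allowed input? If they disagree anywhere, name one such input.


The two versions differ — the changes include boolean connective usage differs, and statement counts differ, and local variable names differ, and comparison usage differs.
One worked example (x=-5, y=-2) — original: s becomes 14; next ((s - -6) >= max(s, x)) evaluates to true; next y becomes 0; next s becomes -14; next final value -14; revised: q becomes 2; next s becomes 14; next (not (max(s, x) <= (s - -6))) evaluates to false; next y becomes 0; next s becomes -14; next final value -14; agreement on -14.
Checked all 63 inputs in the declared domain: the outputs agree on every one.
verdict: equivalent


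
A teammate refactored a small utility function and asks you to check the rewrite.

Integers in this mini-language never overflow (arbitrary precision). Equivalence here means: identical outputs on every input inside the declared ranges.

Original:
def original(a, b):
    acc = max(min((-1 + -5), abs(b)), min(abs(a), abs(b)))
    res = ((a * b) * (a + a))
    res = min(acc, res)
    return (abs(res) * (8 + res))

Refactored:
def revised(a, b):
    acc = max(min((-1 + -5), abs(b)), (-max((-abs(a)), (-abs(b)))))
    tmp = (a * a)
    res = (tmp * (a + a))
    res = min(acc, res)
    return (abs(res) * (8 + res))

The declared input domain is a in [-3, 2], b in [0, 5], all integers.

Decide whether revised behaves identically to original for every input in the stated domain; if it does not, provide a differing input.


At a=-3, b=0: original gives 0, revised gives -2484.
verdict: not equivalent; witness: a=-3, b=0


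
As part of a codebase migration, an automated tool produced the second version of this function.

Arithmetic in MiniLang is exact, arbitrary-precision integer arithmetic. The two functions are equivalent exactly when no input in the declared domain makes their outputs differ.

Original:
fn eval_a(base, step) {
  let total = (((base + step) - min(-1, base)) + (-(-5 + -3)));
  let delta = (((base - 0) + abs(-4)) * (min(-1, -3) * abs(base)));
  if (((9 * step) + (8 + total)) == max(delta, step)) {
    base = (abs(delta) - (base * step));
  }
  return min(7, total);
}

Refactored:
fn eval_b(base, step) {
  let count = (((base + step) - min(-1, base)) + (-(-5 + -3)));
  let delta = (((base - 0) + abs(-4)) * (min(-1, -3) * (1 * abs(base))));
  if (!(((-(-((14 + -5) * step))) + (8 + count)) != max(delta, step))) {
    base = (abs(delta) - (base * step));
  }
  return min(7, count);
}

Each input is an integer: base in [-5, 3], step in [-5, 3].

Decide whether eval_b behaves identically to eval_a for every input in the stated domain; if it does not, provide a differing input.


Differences: comparison usage differs; also arithmetic usage differs; also constant usage differs; also boolean connective usage differs; also local variable names differ — yet all 81 inputs agree.
verdict: equivalent


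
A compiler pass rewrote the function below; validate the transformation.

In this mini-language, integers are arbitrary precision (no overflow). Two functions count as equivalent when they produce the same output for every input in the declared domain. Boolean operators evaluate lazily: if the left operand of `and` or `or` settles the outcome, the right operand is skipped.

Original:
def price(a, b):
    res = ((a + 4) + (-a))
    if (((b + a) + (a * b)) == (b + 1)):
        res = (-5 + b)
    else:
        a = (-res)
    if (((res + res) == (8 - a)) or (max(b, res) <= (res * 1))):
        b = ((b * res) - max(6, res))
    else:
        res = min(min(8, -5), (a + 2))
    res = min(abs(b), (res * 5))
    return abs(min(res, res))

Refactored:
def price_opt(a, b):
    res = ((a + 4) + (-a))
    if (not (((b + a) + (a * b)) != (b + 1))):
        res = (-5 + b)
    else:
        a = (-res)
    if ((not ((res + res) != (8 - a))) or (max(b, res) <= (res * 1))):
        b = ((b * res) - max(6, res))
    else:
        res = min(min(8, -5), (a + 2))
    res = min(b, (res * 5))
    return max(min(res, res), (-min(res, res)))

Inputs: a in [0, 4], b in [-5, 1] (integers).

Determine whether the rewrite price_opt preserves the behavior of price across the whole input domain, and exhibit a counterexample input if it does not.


Input a=0, b=-5: 20 from price versus 26 from price_opt.
verdict: not equivalent; witness: a=0, b=-5


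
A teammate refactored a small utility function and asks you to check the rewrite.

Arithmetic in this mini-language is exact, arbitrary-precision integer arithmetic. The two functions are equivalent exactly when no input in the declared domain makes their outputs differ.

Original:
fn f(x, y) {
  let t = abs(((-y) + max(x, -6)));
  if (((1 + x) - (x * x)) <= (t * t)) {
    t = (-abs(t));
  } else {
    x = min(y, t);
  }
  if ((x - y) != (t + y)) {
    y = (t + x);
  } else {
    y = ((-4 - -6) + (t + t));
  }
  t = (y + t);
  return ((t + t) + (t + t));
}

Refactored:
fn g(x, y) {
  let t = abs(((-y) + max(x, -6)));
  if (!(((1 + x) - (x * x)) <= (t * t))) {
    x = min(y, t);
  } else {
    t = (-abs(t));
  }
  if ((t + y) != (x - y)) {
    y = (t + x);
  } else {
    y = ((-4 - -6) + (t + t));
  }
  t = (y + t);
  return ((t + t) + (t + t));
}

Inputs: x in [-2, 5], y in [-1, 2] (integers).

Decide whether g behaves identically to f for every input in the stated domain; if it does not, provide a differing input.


Comparing the listings, the differences include: boolean connective usage differs.
As a probe, take x=0, y=0: f runs t=0, then (((1 + x) - (x * x)) <= (t * t)) is false, then x=0, then ((x - y) != (t + y)) is false, then y=2, then t=2, then returns 8; g runs t=0, then (!(((1 + x) - (x * x)) <= (t * t))) is true, then x=0, then ((t + y) != (x - y)) is false, then y=2, then t=2, then returns 8; both end at 8.
Checked all 32 inputs in the declared domain: the outputs agree on every one.
verdict: equivalent


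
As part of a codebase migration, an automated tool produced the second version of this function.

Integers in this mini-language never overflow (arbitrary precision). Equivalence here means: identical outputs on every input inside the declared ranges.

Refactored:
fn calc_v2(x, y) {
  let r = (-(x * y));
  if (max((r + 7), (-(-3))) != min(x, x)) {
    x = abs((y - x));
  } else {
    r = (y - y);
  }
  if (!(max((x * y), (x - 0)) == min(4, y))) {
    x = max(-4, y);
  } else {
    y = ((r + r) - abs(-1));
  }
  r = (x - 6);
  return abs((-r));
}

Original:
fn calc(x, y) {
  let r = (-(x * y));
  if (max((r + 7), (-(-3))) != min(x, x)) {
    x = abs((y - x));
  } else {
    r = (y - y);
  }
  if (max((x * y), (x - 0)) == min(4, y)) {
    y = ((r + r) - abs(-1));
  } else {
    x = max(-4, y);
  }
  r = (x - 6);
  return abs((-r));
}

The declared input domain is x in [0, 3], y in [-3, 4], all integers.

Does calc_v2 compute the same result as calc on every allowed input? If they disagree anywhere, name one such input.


This is a faithful refactor — boolean connective usage differs, but the computed results match everywhere.
As a probe, take x=2, y=-2: calc runs r = 4; (max((r + 7), (-(-3))) != min(x, x)) -> true; x = 4; (max((x * y), (x - 0)) == min(4, y)) -> false; x = -2; r = -8; return 8; calc_v2 runs r = 4; (max((r + 7), (-(-3))) != min(x, x)) -> true; x = 4; (!(max((x * y), (x - 0)) == min(4, y))) -> true; x = -2; r = -8; return 8; both end at 8.
Sweeping the whole domain (32 inputs) finds no disagreement.
verdict: equivalent


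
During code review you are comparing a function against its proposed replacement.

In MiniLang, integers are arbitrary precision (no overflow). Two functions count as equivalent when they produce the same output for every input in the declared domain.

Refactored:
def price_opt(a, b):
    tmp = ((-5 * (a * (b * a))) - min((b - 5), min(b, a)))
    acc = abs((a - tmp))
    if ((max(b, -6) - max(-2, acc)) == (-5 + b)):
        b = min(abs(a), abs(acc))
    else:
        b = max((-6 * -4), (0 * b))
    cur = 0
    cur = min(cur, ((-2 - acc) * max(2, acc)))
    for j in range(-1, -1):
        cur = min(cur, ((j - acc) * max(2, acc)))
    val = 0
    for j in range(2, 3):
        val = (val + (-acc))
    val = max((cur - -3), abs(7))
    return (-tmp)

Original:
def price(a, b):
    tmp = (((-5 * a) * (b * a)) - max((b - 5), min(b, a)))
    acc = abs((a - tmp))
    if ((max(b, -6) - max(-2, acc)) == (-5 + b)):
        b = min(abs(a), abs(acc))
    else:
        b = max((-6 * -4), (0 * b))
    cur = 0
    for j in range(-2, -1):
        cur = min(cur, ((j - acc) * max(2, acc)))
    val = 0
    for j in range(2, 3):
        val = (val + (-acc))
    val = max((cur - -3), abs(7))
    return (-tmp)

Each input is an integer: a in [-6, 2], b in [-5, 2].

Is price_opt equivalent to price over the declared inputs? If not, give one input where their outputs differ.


There is a counterexample at a=-6, b=-5: -906 on one side, -910 on the other.
price: tmp becomes 906; next acc becomes 912; next ((max(b, -6) - max(-2, acc)) == (-5 + b)) evaluates to false; next b becomes 24; next cur becomes 0; next at j=-2:; next cur becomes -833568; next val becomes 0; next at j=2:; next val becomes -912; next val becomes 7; next final value -906
price_opt: tmp becomes 910; next acc becomes 916; next ((max(b, -6) - max(-2, acc)) == (-5 + b)) evaluates to false; next b becomes 24; next cur becomes 0; next cur becomes -840888; next j never enters its loop body; next val becomes 0; next at j=2:; next val becomes -916; next val becomes 7; next final value -910
verdict: not equivalent; witness: a=-6, b=-5


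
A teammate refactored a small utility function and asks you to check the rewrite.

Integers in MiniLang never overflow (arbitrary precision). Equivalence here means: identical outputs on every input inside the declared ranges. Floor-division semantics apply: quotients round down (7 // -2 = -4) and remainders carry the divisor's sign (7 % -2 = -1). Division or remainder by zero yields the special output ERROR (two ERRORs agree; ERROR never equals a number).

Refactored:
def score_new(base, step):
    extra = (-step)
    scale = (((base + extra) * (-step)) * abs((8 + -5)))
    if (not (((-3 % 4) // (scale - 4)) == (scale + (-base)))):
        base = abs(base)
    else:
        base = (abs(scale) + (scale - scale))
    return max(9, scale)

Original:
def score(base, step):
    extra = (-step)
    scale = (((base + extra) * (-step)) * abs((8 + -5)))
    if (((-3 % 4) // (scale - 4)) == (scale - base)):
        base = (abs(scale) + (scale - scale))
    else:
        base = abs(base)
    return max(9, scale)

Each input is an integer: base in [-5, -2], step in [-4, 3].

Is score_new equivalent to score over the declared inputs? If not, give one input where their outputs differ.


The two versions differ — the changes include boolean connective usage differs, plus arithmetic usage differs.
As a probe, take base=-2, step=3: score runs extra = -3; scale = 45; (((-3 % 4) // (scale - 4)) == (scale - base)) -> false; base = 2; return 45; score_new runs extra = -3; scale = 45; (not (((-3 % 4) // (scale - 4)) == (scale + (-base)))) -> true; base = 2; return 45; both end at 45.
Checked all 32 inputs in the declared domain: the outputs agree on every one.
verdict: equivalent


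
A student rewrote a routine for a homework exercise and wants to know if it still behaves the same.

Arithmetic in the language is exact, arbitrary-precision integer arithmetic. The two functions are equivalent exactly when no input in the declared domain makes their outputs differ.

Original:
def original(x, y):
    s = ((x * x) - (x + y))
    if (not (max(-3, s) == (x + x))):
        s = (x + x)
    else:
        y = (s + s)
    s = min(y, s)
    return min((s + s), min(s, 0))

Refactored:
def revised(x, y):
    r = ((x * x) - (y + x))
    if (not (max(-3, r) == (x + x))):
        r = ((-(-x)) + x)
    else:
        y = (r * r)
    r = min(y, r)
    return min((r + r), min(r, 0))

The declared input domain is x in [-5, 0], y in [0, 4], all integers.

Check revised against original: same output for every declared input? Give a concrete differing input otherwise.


The rewrite breaks on x=-1, y=4, where the results are -8 and -4.
original: s becomes -2; next (not (max(-3, s) == (x + x))) evaluates to false; next y becomes -4; next s becomes -4; next final value -8
revised: r becomes -2; next (not (max(-3, r) == (x + x))) evaluates to false; next y becomes 4; next r becomes -2; next final value -4
verdict: not equivalent; witness: x=-1, y=4


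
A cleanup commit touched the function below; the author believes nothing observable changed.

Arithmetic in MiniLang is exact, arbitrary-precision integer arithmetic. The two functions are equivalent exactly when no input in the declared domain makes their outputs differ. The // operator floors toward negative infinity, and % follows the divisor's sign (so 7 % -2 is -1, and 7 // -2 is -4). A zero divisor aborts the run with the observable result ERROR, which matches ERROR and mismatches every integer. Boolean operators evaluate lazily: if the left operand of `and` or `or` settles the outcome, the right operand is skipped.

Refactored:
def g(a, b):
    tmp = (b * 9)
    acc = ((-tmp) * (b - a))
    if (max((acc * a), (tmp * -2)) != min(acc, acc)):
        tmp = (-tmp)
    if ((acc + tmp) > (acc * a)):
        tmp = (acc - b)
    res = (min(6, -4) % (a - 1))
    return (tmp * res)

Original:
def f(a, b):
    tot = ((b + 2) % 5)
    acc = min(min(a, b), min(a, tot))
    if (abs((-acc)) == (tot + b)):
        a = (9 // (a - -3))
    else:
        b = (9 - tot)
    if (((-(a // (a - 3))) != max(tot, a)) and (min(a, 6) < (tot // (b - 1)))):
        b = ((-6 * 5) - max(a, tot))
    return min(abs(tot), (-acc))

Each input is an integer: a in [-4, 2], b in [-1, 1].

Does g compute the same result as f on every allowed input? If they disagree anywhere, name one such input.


Try a=-4, b=-1.
f: tot = 1; acc = -4; (abs((-acc)) == (tot + b)) -> false; b = 8; (((-(a // (a - 3))) != max(tot, a)) and (min(a, 6) < (tot // (b - 1)))) -> true; b = -31; return 1
g: tmp = -9; acc = 27; (max((acc * a), (tmp * -2)) != min(acc, acc)) -> true; tmp = 9; ((acc + tmp) > (acc * a)) -> true; tmp = 28; res = -4; return -112
1 != -112, so the rewrite changes behavior.
verdict: not equivalent; witness: a=-4, b=-1


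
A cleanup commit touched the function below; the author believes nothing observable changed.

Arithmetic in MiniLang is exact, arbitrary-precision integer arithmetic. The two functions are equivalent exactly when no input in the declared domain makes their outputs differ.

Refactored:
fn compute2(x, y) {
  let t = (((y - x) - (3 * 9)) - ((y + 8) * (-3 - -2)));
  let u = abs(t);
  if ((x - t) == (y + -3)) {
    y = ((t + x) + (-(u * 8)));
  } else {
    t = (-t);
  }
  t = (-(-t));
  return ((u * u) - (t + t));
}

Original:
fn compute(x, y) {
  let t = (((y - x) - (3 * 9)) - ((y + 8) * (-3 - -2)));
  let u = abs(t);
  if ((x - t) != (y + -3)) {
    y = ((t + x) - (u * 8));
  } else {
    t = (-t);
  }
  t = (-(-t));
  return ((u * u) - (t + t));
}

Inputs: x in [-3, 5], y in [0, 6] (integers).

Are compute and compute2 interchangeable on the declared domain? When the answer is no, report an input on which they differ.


Consider the input x=-3, y=0.
compute: t := -16 | u := 16 | ((x - t) != (y + -3)): true | y := -147 | t := -16 | result 288
compute2: t := -16 | u := 16 | ((x - t) == (y + -3)): false | t := 16 | t := 16 | result 224
288 vs 224 — the two versions disagree here.
verdict: not equivalent; witness: x=-3, y=0


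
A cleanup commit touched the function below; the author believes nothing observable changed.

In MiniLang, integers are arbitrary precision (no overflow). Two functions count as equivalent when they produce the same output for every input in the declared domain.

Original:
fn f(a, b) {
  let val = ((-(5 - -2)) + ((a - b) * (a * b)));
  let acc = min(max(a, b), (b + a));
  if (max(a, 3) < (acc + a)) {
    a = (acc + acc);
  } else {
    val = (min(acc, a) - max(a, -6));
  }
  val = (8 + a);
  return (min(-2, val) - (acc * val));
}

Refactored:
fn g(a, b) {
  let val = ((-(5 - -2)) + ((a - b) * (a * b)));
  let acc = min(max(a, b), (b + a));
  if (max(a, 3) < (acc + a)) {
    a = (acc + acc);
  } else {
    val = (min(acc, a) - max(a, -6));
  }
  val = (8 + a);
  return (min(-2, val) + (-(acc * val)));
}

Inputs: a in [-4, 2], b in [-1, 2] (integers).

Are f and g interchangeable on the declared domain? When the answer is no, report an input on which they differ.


This is a faithful refactor — arithmetic usage differs, but the computed results match everywhere.
As a probe, take a=1, b=-1: f runs val = -9; acc = 0; (max(a, 3) < (acc + a)) -> false; val = -1; val = 9; return -2; g runs val = -9; acc = 0; (max(a, 3) < (acc + a)) -> false; val = -1; val = 9; return -2; both end at -2.
An exhaustive pass over the 28 declared inputs shows identical outputs.
verdict: equivalent


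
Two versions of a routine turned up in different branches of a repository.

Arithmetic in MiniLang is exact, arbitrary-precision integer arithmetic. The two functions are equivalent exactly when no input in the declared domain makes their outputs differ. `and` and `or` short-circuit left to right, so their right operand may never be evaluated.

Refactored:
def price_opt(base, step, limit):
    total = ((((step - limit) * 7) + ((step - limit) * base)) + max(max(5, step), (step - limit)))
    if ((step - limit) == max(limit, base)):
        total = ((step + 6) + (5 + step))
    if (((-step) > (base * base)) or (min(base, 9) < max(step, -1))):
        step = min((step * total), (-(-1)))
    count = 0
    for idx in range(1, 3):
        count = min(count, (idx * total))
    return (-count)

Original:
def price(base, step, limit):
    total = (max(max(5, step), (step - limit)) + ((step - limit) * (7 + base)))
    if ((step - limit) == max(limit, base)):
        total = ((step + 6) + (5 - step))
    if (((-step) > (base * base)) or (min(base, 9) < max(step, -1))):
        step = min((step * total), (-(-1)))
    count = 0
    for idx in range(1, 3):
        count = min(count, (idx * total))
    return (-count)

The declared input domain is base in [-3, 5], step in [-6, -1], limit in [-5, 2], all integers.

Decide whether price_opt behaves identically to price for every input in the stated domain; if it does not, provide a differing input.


Not equivalent: base=-3, step=-6, limit=-3 separates them (0 vs 2).
price: total becomes -7; next ((step - limit) == max(limit, base)) evaluates to true; next total becomes 11; next (((-step) > (base * base)) or (min(base, 9) < max(step, -1))) evaluates to true; next step becomes -66; next count becomes 0; next at idx=1:; next count becomes 0; next at idx=2:; next count becomes 0; next final value 0
price_opt: total becomes -7; next ((step - limit) == max(limit, base)) evaluates to true; next total becomes -1; next (((-step) > (base * base)) or (min(base, 9) < max(step, -1))) evaluates to true; next step becomes 1; next count becomes 0; next at idx=1:; next count becomes -1; next at idx=2:; next count becomes -2; next final value 2
verdict: not equivalent; witness: base=-3, step=-6, limit=-3


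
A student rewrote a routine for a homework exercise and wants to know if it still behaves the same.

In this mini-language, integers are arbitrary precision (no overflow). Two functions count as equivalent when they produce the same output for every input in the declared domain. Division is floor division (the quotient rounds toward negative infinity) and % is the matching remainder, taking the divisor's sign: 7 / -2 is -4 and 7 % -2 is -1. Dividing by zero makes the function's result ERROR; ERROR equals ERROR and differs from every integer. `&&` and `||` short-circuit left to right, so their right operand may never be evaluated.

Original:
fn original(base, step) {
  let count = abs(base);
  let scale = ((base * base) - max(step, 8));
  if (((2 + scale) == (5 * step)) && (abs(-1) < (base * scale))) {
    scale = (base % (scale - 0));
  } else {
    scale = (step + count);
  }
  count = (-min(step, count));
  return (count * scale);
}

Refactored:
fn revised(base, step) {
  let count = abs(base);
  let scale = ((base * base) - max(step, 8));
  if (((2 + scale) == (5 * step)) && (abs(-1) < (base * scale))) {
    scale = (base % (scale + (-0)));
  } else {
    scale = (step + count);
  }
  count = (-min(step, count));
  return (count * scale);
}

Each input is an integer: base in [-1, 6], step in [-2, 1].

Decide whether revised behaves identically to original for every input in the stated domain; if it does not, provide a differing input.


Equivalent — the differences include arithmetic usage differs, yet no declared input distinguishes the two.
One worked example (base=2, step=-2) — original: count becomes 2; next scale becomes -4; next (((2 + scale) == (5 * step)) && (abs(-1) < (base * scale))) evaluates to false; next scale becomes 0; next count becomes 2; next final value 0; revised: count becomes 2; next scale becomes -4; next (((2 + scale) == (5 * step)) && (abs(-1) < (base * scale))) evaluates to false; next scale becomes 0; next count becomes 2; next final value 0; agreement on 0.
Checked all 32 inputs in the declared domain: the outputs agree on every one.
verdict: equivalent


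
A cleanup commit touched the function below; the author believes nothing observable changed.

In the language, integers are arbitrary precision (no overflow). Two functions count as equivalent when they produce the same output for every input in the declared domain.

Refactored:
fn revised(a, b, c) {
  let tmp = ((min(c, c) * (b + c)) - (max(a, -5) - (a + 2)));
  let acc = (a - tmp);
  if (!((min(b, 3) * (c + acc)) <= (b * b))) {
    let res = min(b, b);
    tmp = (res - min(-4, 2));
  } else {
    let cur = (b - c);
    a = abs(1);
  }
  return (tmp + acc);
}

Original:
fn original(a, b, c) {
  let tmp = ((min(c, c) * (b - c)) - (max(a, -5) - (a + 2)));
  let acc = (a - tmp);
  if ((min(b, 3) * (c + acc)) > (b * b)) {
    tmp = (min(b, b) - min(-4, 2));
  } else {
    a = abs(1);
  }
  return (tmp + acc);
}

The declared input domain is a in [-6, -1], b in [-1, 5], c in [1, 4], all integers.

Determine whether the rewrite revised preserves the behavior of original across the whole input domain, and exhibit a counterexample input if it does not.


a=-6, b=-1, c=1 yields -2 from original but -4 from revised.
verdict: not equivalent; witness: a=-6, b=-1, c=1


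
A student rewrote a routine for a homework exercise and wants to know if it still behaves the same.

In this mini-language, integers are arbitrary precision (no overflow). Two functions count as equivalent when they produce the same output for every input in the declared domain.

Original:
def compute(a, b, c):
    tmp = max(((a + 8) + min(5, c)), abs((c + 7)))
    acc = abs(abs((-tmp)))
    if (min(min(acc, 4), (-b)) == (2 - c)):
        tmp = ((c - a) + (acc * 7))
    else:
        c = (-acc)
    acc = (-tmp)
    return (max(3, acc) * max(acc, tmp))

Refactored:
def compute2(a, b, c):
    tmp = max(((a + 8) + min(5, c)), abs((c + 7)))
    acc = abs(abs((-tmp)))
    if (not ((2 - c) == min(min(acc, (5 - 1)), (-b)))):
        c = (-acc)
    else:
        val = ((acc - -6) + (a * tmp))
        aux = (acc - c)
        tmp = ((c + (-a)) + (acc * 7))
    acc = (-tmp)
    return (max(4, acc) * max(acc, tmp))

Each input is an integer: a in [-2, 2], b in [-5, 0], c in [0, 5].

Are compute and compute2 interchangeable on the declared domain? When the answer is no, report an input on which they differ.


Take a=-2, b=-5, c=0.
compute: tmp becomes 7; next acc becomes 7; next (min(min(acc, 4), (-b)) == (2 - c)) evaluates to false; next c becomes -7; next acc becomes -7; next final value 21
compute2: tmp becomes 7; next acc becomes 7; next (not ((2 - c) == min(min(acc, (5 - 1)), (-b)))) evaluates to true; next c becomes -7; next acc becomes -7; next final value 28
21 and 28 differ, so these are not the same function on this domain.
verdict: not equivalent; witness: a=-2, b=-5, c=0


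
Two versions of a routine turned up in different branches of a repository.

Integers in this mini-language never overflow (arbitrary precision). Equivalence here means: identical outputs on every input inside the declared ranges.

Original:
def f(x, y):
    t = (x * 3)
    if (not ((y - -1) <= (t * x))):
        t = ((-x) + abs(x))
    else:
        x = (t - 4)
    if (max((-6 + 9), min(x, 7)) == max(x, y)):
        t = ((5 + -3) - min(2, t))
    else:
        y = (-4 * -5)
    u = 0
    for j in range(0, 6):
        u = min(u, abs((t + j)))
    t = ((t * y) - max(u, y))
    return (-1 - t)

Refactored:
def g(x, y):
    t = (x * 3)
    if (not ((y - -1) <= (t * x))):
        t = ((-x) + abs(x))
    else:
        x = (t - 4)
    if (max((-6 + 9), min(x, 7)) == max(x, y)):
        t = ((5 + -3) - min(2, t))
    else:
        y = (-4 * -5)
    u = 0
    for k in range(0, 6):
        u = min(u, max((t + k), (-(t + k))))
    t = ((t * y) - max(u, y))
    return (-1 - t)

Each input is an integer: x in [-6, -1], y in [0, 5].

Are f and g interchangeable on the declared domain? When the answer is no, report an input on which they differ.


Reading the diff, among the changes: min/max/abs usage differs; arithmetic usage differs; local variable names differ.
As a probe, take x=-6, y=0: f runs t = -18; (not ((y - -1) <= (t * x))) -> false; x = -22; (max((-6 + 9), min(x, 7)) == max(x, y)) -> false; y = 20; u = 0; [j=0]; u = 0; [j=1]; u = 0; [j=2]; u = 0; [j=3]; u = 0; [j=4]; u = 0; [j=5]; u = 0; t = -380; return 379; g runs t = -18; (not ((y - -1) <= (t * x))) -> false; x = -22; (max((-6 + 9), min(x, 7)) == max(x, y)) -> false; y = 20; u = 0; [k=0]; u = 0; [k=1]; u = 0; [k=2]; u = 0; [k=3]; u = 0; [k=4]; u = 0; [k=5]; u = 0; t = -380; return 379; both end at 379.
An exhaustive pass over the 36 declared inputs shows identical outputs.
verdict: equivalent


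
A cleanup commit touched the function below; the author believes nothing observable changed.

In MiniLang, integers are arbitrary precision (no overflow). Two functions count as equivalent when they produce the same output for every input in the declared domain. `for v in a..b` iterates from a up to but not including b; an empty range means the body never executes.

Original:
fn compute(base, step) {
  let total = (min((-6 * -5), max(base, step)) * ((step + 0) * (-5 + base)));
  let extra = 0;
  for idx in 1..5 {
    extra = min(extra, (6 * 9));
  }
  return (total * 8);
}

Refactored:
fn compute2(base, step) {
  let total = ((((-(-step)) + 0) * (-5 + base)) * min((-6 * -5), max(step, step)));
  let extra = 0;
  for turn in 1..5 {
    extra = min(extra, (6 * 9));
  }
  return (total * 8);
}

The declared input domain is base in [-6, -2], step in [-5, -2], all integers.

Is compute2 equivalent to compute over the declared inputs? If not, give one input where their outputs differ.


Consider the input base=-4, step=-5.
compute: total = -180; extra = 0; [idx=1]; extra = 0; [idx=2]; extra = 0; [idx=3]; extra = 0; [idx=4]; extra = 0; return -1440
compute2: total = -225; extra = 0; [turn=1]; extra = 0; [turn=2]; extra = 0; [turn=3]; extra = 0; [turn=4]; extra = 0; return -1800
-1440 and -1800 differ, so these are not the same function on this domain.
verdict: not equivalent; witness: base=-4, step=-5


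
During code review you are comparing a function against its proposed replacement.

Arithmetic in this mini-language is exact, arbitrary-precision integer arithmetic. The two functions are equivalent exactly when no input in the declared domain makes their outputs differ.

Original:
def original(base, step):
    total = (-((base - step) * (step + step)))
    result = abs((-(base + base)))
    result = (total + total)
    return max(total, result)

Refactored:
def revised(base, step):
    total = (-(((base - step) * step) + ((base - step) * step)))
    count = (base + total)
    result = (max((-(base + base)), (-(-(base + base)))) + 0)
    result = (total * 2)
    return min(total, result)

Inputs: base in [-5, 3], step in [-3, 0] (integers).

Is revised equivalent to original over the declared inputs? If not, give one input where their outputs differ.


base=-5, step=-3 yields -12 from original but -24 from revised.
verdict: not equivalent; witness: base=-5, step=-3


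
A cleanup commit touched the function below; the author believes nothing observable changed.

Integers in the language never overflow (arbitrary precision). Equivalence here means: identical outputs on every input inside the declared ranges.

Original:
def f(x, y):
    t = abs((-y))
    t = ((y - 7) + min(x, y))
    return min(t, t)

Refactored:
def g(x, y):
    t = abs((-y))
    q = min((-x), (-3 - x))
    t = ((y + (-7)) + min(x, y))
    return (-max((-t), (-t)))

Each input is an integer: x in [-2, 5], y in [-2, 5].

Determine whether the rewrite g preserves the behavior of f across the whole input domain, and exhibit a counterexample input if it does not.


Comparing the listings, the differences include: constant usage differs; and statement counts differ; and arithmetic usage differs; and local variable names differ; and min/max/abs usage differs.
Spot check at x=-2, y=-2 — f: t := 2 | t := -11 | result -11. g: t := 2 | q := -1 | t := -11 | result -11. Both give -11.
An exhaustive pass over the 64 declared inputs shows identical outputs.
verdict: equivalent


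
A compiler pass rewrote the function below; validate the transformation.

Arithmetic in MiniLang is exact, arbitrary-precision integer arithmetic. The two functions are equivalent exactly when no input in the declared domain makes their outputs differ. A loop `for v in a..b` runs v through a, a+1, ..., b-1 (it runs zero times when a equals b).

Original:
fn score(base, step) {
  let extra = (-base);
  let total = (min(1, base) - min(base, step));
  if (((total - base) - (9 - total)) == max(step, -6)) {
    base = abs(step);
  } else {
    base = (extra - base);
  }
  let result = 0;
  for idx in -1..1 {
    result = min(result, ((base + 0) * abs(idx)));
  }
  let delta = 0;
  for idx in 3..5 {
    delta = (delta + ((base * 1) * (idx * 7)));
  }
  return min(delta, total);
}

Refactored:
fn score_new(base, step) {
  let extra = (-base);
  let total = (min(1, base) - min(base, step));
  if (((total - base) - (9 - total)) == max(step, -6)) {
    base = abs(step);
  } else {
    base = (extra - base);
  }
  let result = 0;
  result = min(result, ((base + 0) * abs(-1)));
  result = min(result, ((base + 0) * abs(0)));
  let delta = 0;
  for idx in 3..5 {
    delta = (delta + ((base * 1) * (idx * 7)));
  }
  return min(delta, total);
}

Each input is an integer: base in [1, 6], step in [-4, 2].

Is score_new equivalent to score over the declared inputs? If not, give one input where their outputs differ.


Side by side, the visible changes include: arithmetic usage differs; and loop structure differs; and min/max/abs usage differs; and constant usage differs.
Tracing base=4, step=-3: score: extra := -4 | total := 4 | (((total - base) - (9 - total)) == max(step, -6)): false | base := -8 | result := 0 | iter idx=-1: | result := -8 | iter idx=0: | result := -8 | delta := 0 | iter idx=3: | delta := -168 | iter idx=4: | delta := -392 | result -392 | score_new: extra := -4 | total := 4 | (((total - base) - (9 - total)) == max(step, -6)): false | base := -8 | result := 0 | result := -8 | result := -8 | delta := 0 | iter idx=3: | delta := -168 | iter idx=4: | delta := -392 | result -392 — matching result -392.
Every one of the 42 inputs gives matching results.
verdict: equivalent


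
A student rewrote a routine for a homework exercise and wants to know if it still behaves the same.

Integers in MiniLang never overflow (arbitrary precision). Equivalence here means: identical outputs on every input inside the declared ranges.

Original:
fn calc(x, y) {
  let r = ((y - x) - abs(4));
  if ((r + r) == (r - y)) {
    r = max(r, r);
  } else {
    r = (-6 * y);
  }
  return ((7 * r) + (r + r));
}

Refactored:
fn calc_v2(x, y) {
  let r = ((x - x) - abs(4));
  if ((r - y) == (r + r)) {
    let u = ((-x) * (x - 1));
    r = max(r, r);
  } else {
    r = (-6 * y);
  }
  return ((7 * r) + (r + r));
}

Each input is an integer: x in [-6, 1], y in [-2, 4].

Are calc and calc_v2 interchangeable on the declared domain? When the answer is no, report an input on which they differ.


Not equivalent: x=-6, y=-1 separates them (9 vs 54).
calc: r=1, then ((r + r) == (r - y)) is true, then r=1, then returns 9
calc_v2: r=-4, then ((r - y) == (r + r)) is false, then r=6, then returns 54
verdict: not equivalent; witness: x=-6, y=-1


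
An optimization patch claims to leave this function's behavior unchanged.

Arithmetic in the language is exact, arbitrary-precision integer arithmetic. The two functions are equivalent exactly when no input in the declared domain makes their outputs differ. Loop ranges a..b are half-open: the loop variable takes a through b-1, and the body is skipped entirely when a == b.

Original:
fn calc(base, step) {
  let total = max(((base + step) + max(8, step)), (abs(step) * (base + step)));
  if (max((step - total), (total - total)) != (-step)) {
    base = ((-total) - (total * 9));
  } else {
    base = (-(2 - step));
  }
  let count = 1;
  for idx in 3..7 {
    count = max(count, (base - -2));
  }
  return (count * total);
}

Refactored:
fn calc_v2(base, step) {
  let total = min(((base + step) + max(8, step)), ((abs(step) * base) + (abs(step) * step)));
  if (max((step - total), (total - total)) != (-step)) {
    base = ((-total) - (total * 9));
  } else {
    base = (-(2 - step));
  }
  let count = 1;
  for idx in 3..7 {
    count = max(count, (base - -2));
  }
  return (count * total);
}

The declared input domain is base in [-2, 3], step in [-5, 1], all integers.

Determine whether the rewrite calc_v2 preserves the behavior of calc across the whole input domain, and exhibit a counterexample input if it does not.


Consider the input base=-2, step=-5.
calc: total becomes 1; next (max((step - total), (total - total)) != (-step)) evaluates to true; next base becomes -10; next count becomes 1; next at idx=3:; next count becomes 1; next at idx=4:; next count becomes 1; next at idx=5:; next count becomes 1; next at idx=6:; next count becomes 1; next final value 1
calc_v2: total becomes -35; next (max((step - total), (total - total)) != (-step)) evaluates to true; next base becomes 350; next count becomes 1; next at idx=3:; next count becomes 352; next at idx=4:; next count becomes 352; next at idx=5:; next count becomes 352; next at idx=6:; next count becomes 352; next final value -12320
1 against -12320: the behavior changed.
verdict: not equivalent; witness: base=-2, step=-5


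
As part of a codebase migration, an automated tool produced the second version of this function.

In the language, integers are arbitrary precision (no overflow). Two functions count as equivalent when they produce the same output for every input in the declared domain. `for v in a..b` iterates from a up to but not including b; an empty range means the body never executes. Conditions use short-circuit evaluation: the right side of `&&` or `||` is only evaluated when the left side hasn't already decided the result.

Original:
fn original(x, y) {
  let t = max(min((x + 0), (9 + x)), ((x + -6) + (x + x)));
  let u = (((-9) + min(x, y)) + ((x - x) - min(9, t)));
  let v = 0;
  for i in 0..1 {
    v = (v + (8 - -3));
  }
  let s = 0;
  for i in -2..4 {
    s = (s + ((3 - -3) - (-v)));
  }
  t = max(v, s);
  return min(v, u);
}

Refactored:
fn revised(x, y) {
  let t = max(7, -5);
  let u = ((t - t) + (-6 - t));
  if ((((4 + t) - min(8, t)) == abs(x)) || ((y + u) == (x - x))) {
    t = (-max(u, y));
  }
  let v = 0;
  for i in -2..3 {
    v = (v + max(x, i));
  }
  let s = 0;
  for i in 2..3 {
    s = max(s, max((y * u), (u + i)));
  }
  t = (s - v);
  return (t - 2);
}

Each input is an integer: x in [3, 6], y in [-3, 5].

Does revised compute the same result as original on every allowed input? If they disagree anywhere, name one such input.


There is a counterexample at x=3, y=-3: -15 on one side, 22 on the other.
original: t becomes 3; next u becomes -15; next v becomes 0; next at i=0:; next v becomes 11; next s becomes 0; next at i=-2:; next s becomes 17; next at i=-1:; next s becomes 34; next at i=0:; next s becomes 51; next at i=1:; next s becomes 68; next at i=2:; next s becomes 85; next at i=3:; next s becomes 102; next t becomes 102; next final value -15
revised: t becomes 7; next u becomes -13; next ((((4 + t) - min(8, t)) == abs(x)) || ((y + u) == (x - x))) evaluates to false; next v becomes 0; next at i=-2:; next v becomes 3; next at i=-1:; next v becomes 6; next at i=0:; next v becomes 9; next at i=1:; next v becomes 12; next at i=2:; next v becomes 15; next s becomes 0; next at i=2:; next s becomes 39; next t becomes 24; next final value 22
verdict: not equivalent; witness: x=3, y=-3


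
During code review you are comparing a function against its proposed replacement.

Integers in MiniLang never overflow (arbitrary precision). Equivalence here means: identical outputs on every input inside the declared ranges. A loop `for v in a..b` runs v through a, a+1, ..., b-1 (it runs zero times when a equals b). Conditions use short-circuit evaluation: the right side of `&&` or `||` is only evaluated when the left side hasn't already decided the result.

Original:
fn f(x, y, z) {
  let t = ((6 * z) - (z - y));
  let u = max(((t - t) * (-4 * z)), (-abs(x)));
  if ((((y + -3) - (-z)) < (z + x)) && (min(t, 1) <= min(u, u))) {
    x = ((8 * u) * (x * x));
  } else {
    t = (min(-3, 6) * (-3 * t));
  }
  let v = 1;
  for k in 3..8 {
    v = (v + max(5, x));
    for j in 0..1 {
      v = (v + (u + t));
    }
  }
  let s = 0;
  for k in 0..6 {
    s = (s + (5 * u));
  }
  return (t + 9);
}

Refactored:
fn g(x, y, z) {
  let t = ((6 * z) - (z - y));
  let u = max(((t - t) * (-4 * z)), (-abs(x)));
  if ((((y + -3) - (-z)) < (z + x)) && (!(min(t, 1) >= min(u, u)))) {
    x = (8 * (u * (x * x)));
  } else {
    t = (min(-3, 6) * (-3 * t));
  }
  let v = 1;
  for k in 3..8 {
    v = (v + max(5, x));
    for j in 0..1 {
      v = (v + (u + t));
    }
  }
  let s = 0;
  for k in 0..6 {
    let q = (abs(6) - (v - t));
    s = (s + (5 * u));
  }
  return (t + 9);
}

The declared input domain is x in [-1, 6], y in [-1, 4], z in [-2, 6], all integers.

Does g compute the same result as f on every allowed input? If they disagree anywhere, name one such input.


Equivalent. One difference looks behavioral, but it never changes the outcome for any declared input.
Checked all 432 inputs in the declared domain: the outputs agree on every one.
Tracing x=1, y=0, z=-1: f: t=-5, then u=0, then ((((y + -3) - (-z)) < (z + x)) && (min(t, 1) <= min(u, u))) is true, then x=0, then v=1, then (k=3), then v=6, then (j=0), then v=1, then (k=4), then v=6, then (j=0), then v=1, then (k=5), then v=6, then (j=0), then v=1, then (k=6), then v=6, then (j=0), then v=1, then (k=7), then v=6, then (j=0), then v=1, then s=0, then (k=0), then s=0, then (k=1), then s=0, then (k=2), then s=0, then (k=3), then s=0, then (k=4), then s=0, then (k=5), then s=0, then returns 4 | g: t=-5, then u=0, then ((((y + -3) - (-z)) < (z + x)) && (!(min(t, 1) >= min(u, u)))) is true, then x=0, then v=1, then (k=3), then v=6, then (j=0), then v=1, then (k=4), then v=6, then (j=0), then v=1, then (k=5), then v=6, then (j=0), then v=1, then (k=6), then v=6, then (j=0), then v=1, then (k=7), then v=6, then (j=0), then v=1, then s=0, then (k=0), then q=0, then s=0, then (k=1), then q=0, then s=0, then (k=2), then q=0, then s=0, then (k=3), then q=0, then s=0, then (k=4), then q=0, then s=0, then (k=5), then q=0, then s=0, then returns 4 — matching result 4.
verdict: equivalent
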